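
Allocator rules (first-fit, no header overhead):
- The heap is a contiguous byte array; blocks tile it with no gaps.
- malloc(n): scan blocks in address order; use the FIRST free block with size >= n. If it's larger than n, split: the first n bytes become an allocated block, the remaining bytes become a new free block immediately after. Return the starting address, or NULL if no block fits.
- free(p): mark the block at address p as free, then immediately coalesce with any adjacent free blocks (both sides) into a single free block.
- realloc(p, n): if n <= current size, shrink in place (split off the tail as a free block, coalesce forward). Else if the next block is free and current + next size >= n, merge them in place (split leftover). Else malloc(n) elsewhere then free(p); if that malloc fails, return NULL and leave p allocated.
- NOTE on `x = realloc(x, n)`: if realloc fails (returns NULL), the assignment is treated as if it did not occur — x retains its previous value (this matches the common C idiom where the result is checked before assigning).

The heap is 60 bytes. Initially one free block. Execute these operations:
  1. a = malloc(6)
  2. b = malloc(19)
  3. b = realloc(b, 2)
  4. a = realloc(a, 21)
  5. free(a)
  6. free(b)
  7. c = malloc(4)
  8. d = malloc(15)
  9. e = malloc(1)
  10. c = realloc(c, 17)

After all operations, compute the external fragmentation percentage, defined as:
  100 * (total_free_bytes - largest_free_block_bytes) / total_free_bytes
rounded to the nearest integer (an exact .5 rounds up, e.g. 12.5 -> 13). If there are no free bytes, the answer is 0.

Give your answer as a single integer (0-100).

Op 1: a = malloc(6) -> a = 0; heap: [0-5 ALLOC][6-59 FREE]
Op 2: b = malloc(19) -> b = 6; heap: [0-5 ALLOC][6-24 ALLOC][25-59 FREE]
Op 3: b = realloc(b, 2) -> b = 6; heap: [0-5 ALLOC][6-7 ALLOC][8-59 FREE]
Op 4: a = realloc(a, 21) -> a = 8; heap: [0-5 FREE][6-7 ALLOC][8-28 ALLOC][29-59 FREE]
Op 5: free(a) -> (freed a); heap: [0-5 FREE][6-7 ALLOC][8-59 FREE]
Op 6: free(b) -> (freed b); heap: [0-59 FREE]
Op 7: c = malloc(4) -> c = 0; heap: [0-3 ALLOC][4-59 FREE]
Op 8: d = malloc(15) -> d = 4; heap: [0-3 ALLOC][4-18 ALLOC][19-59 FREE]
Op 9: e = malloc(1) -> e = 19; heap: [0-3 ALLOC][4-18 ALLOC][19-19 ALLOC][20-59 FREE]
Op 10: c = realloc(c, 17) -> c = 20; heap: [0-3 FREE][4-18 ALLOC][19-19 ALLOC][20-36 ALLOC][37-59 FREE]
Free blocks: [4 23] total_free=27 largest=23 -> 100*(27-23)/27 = 400/27 ≈ 14.815 -> rounds to 15

Answer: 15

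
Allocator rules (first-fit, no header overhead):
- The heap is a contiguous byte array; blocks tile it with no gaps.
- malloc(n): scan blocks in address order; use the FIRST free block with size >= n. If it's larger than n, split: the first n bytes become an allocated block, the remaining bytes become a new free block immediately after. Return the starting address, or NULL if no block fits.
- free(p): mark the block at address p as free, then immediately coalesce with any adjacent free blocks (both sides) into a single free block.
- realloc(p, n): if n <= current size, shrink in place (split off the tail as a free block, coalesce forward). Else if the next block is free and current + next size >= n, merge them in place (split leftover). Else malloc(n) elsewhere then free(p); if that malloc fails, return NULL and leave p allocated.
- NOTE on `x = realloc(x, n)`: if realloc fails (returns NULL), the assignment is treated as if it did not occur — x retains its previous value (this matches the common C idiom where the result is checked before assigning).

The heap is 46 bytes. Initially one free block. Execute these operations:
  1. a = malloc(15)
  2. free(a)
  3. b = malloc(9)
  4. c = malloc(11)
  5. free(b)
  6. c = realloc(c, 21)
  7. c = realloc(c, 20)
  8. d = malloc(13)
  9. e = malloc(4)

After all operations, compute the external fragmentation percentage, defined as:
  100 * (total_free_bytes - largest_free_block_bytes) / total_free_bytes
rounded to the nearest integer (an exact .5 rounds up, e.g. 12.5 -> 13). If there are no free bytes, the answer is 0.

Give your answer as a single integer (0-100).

Answer: 44

Derivation:
Op 1: a = malloc(15) -> a = 0; heap: [0-14 ALLOC][15-45 FREE]
Op 2: free(a) -> (freed a); heap: [0-45 FREE]
Op 3: b = malloc(9) -> b = 0; heap: [0-8 ALLOC][9-45 FREE]
Op 4: c = malloc(11) -> c = 9; heap: [0-8 ALLOC][9-19 ALLOC][20-45 FREE]
Op 5: free(b) -> (freed b); heap: [0-8 FREE][9-19 ALLOC][20-45 FREE]
Op 6: c = realloc(c, 21) -> c = 9; heap: [0-8 FREE][9-29 ALLOC][30-45 FREE]
Op 7: c = realloc(c, 20) -> c = 9; heap: [0-8 FREE][9-28 ALLOC][29-45 FREE]
Op 8: d = malloc(13) -> d = 29; heap: [0-8 FREE][9-28 ALLOC][29-41 ALLOC][42-45 FREE]
Op 9: e = malloc(4) -> e = 0; heap: [0-3 ALLOC][4-8 FREE][9-28 ALLOC][29-41 ALLOC][42-45 FREE]
Free blocks: [5 4] total_free=9 largest=5 -> 100*(9-5)/9 = 400/9 ≈ 44.444 -> rounds to 44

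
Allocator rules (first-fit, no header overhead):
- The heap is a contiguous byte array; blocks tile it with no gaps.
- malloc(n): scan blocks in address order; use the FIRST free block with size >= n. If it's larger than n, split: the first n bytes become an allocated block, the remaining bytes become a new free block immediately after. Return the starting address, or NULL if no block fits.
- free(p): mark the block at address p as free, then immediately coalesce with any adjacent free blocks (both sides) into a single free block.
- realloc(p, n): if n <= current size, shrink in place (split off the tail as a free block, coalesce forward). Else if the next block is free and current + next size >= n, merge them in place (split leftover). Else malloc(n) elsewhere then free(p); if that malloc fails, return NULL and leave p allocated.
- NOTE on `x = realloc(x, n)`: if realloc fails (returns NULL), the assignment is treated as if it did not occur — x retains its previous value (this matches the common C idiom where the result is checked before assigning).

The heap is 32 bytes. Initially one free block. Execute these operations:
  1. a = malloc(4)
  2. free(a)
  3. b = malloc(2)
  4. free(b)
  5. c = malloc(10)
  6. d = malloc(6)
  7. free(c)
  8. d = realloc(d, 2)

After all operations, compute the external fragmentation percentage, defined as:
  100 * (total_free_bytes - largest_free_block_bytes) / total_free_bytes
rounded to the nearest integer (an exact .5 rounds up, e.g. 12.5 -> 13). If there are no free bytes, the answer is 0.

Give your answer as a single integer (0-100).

Op 1: a = malloc(4) -> a = 0; heap: [0-3 ALLOC][4-31 FREE]
Op 2: free(a) -> (freed a); heap: [0-31 FREE]
Op 3: b = malloc(2) -> b = 0; heap: [0-1 ALLOC][2-31 FREE]
Op 4: free(b) -> (freed b); heap: [0-31 FREE]
Op 5: c = malloc(10) -> c = 0; heap: [0-9 ALLOC][10-31 FREE]
Op 6: d = malloc(6) -> d = 10; heap: [0-9 ALLOC][10-15 ALLOC][16-31 FREE]
Op 7: free(c) -> (freed c); heap: [0-9 FREE][10-15 ALLOC][16-31 FREE]
Op 8: d = realloc(d, 2) -> d = 10; heap: [0-9 FREE][10-11 ALLOC][12-31 FREE]
Free blocks: [10 20] total_free=30 largest=20 -> 100*(30-20)/30 = 1000/30 ≈ 33.333 -> rounds to 33

Answer: 33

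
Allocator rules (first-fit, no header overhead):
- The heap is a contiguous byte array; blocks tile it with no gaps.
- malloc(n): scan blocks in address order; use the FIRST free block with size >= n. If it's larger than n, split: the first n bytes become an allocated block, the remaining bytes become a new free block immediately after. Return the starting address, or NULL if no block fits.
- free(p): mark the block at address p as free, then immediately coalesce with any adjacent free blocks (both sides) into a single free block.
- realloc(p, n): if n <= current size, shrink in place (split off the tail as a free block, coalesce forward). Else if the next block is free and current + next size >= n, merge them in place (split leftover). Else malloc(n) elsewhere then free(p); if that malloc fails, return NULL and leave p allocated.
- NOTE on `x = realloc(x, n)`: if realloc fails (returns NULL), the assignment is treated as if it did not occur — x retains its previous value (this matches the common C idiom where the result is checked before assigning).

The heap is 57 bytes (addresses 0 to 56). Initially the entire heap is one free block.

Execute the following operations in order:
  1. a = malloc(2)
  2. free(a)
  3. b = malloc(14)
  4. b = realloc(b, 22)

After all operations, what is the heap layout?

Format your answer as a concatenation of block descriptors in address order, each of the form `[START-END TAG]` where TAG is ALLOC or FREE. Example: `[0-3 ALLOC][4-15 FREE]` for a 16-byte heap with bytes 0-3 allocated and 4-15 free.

Answer: [0-21 ALLOC][22-56 FREE]

Derivation:
Op 1: a = malloc(2) -> a = 0; heap: [0-1 ALLOC][2-56 FREE]
Op 2: free(a) -> (freed a); heap: [0-56 FREE]
Op 3: b = malloc(14) -> b = 0; heap: [0-13 ALLOC][14-56 FREE]
Op 4: b = realloc(b, 22) -> b = 0; heap: [0-21 ALLOC][22-56 FREE]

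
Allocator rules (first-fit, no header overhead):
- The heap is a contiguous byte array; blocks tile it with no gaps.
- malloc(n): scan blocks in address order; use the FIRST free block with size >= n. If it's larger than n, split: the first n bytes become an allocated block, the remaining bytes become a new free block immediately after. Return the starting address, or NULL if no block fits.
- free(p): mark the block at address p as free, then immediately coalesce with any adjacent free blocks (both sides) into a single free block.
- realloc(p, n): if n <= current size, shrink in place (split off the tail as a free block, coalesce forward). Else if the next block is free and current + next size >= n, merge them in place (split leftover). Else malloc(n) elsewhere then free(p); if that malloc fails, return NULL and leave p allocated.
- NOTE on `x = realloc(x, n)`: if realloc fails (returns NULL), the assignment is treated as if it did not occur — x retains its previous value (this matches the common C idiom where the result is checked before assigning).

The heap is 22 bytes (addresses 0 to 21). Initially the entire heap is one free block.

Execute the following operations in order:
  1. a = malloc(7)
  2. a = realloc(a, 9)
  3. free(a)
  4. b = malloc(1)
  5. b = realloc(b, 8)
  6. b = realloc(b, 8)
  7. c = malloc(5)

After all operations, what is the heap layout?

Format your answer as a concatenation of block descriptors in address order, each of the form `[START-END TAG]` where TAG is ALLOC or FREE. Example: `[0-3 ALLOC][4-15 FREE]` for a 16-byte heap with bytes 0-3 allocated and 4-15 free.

Op 1: a = malloc(7) -> a = 0; heap: [0-6 ALLOC][7-21 FREE]
Op 2: a = realloc(a, 9) -> a = 0; heap: [0-8 ALLOC][9-21 FREE]
Op 3: free(a) -> (freed a); heap: [0-21 FREE]
Op 4: b = malloc(1) -> b = 0; heap: [0-0 ALLOC][1-21 FREE]
Op 5: b = realloc(b, 8) -> b = 0; heap: [0-7 ALLOC][8-21 FREE]
Op 6: b = realloc(b, 8) -> b = 0; heap: [0-7 ALLOC][8-21 FREE]
Op 7: c = malloc(5) -> c = 8; heap: [0-7 ALLOC][8-12 ALLOC][13-21 FREE]

Answer: [0-7 ALLOC][8-12 ALLOC][13-21 FREE]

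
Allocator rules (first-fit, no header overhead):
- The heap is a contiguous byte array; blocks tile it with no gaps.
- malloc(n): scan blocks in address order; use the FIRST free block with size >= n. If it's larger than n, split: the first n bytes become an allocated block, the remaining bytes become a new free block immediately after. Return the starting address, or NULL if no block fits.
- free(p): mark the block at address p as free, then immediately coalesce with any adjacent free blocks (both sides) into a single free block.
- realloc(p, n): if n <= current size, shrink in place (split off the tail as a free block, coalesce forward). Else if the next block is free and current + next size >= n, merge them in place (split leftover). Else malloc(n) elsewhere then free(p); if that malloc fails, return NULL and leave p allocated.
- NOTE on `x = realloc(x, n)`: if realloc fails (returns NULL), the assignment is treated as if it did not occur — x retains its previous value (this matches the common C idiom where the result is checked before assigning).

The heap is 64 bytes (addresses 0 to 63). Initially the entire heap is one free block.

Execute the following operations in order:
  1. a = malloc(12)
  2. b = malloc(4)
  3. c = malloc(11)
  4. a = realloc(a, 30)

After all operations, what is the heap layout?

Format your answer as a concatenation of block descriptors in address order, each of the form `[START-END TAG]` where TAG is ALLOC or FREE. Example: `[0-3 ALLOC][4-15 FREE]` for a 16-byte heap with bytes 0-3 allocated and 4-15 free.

Answer: [0-11 FREE][12-15 ALLOC][16-26 ALLOC][27-56 ALLOC][57-63 FREE]

Derivation:
Op 1: a = malloc(12) -> a = 0; heap: [0-11 ALLOC][12-63 FREE]
Op 2: b = malloc(4) -> b = 12; heap: [0-11 ALLOC][12-15 ALLOC][16-63 FREE]
Op 3: c = malloc(11) -> c = 16; heap: [0-11 ALLOC][12-15 ALLOC][16-26 ALLOC][27-63 FREE]
Op 4: a = realloc(a, 30) -> a = 27; heap: [0-11 FREE][12-15 ALLOC][16-26 ALLOC][27-56 ALLOC][57-63 FREE]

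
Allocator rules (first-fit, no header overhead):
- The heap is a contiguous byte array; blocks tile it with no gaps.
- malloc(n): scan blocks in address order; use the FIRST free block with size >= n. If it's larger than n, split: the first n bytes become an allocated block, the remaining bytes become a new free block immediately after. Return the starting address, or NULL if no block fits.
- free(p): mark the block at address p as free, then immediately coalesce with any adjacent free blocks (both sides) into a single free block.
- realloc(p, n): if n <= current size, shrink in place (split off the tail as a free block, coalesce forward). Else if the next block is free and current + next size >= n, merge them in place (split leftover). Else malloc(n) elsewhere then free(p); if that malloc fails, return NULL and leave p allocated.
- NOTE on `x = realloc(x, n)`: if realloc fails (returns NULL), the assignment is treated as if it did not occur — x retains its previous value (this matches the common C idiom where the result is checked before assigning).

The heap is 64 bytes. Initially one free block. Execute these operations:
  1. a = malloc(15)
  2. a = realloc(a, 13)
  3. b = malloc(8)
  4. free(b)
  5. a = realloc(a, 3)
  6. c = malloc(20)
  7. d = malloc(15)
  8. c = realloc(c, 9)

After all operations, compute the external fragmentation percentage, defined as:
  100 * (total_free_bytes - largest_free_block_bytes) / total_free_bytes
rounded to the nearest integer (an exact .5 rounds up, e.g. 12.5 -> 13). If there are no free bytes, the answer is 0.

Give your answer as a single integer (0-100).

Op 1: a = malloc(15) -> a = 0; heap: [0-14 ALLOC][15-63 FREE]
Op 2: a = realloc(a, 13) -> a = 0; heap: [0-12 ALLOC][13-63 FREE]
Op 3: b = malloc(8) -> b = 13; heap: [0-12 ALLOC][13-20 ALLOC][21-63 FREE]
Op 4: free(b) -> (freed b); heap: [0-12 ALLOC][13-63 FREE]
Op 5: a = realloc(a, 3) -> a = 0; heap: [0-2 ALLOC][3-63 FREE]
Op 6: c = malloc(20) -> c = 3; heap: [0-2 ALLOC][3-22 ALLOC][23-63 FREE]
Op 7: d = malloc(15) -> d = 23; heap: [0-2 ALLOC][3-22 ALLOC][23-37 ALLOC][38-63 FREE]
Op 8: c = realloc(c, 9) -> c = 3; heap: [0-2 ALLOC][3-11 ALLOC][12-22 FREE][23-37 ALLOC][38-63 FREE]
Free blocks: [11 26] total_free=37 largest=26 -> 100*(37-26)/37 = 1100/37 ≈ 29.730 -> rounds to 30

Answer: 30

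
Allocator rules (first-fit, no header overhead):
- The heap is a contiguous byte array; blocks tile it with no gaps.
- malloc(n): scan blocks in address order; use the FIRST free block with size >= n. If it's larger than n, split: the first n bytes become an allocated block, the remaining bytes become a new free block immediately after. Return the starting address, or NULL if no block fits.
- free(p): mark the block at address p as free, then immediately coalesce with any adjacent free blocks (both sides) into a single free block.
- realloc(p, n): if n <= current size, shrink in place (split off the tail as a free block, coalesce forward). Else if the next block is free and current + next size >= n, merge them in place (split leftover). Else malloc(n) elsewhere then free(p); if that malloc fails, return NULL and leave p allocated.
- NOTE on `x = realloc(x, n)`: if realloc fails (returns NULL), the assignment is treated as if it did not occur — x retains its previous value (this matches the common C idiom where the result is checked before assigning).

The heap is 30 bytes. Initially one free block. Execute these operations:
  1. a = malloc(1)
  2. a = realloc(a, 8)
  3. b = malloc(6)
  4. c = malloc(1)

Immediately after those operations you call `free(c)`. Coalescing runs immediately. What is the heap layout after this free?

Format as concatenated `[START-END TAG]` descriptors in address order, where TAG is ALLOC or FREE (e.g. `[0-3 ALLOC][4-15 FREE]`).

Answer: [0-7 ALLOC][8-13 ALLOC][14-29 FREE]

Derivation:
Op 1: a = malloc(1) -> a = 0; heap: [0-0 ALLOC][1-29 FREE]
Op 2: a = realloc(a, 8) -> a = 0; heap: [0-7 ALLOC][8-29 FREE]
Op 3: b = malloc(6) -> b = 8; heap: [0-7 ALLOC][8-13 ALLOC][14-29 FREE]
Op 4: c = malloc(1) -> c = 14; heap: [0-7 ALLOC][8-13 ALLOC][14-14 ALLOC][15-29 FREE]
free(c): c = 14 -> block [14-14 ALLOC]; mark free, coalesce with adjacent free neighbors -> [0-7 ALLOC][8-13 ALLOC][14-29 FREE]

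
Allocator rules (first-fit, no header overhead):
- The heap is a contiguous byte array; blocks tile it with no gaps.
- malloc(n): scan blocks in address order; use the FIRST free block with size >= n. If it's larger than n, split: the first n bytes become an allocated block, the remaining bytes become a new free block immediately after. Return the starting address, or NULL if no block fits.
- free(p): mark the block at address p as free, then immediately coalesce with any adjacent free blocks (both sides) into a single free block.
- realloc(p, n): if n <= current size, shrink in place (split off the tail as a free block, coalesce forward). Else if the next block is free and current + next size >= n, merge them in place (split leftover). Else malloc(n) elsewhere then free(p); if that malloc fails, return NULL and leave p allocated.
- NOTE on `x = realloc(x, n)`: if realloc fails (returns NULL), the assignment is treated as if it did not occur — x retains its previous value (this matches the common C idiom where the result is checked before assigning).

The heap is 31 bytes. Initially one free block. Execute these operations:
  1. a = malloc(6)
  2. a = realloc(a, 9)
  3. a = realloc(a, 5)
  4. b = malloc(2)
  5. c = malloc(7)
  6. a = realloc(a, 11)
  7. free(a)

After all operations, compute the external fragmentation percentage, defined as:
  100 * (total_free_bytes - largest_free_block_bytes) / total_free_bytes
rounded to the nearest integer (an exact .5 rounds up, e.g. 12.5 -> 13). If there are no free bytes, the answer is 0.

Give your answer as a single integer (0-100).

Answer: 23

Derivation:
Op 1: a = malloc(6) -> a = 0; heap: [0-5 ALLOC][6-30 FREE]
Op 2: a = realloc(a, 9) -> a = 0; heap: [0-8 ALLOC][9-30 FREE]
Op 3: a = realloc(a, 5) -> a = 0; heap: [0-4 ALLOC][5-30 FREE]
Op 4: b = malloc(2) -> b = 5; heap: [0-4 ALLOC][5-6 ALLOC][7-30 FREE]
Op 5: c = malloc(7) -> c = 7; heap: [0-4 ALLOC][5-6 ALLOC][7-13 ALLOC][14-30 FREE]
Op 6: a = realloc(a, 11) -> a = 14; heap: [0-4 FREE][5-6 ALLOC][7-13 ALLOC][14-24 ALLOC][25-30 FREE]
Op 7: free(a) -> (freed a); heap: [0-4 FREE][5-6 ALLOC][7-13 ALLOC][14-30 FREE]
Free blocks: [5 17] total_free=22 largest=17 -> 100*(22-17)/22 = 500/22 ≈ 22.727 -> rounds to 23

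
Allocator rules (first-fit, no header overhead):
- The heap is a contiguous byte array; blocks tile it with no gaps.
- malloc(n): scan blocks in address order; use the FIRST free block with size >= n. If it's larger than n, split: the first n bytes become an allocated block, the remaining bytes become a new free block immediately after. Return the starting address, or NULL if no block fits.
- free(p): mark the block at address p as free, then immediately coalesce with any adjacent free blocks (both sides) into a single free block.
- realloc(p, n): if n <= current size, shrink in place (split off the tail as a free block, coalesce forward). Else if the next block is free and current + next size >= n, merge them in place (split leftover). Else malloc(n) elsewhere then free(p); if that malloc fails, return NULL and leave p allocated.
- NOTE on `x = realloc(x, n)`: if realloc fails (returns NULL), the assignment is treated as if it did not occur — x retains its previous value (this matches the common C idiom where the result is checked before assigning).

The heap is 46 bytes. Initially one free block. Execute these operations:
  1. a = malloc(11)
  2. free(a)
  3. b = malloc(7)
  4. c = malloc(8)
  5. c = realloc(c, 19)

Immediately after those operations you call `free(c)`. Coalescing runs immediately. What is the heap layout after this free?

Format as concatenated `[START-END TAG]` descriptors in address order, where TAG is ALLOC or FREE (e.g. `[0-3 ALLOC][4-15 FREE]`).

Answer: [0-6 ALLOC][7-45 FREE]

Derivation:
Op 1: a = malloc(11) -> a = 0; heap: [0-10 ALLOC][11-45 FREE]
Op 2: free(a) -> (freed a); heap: [0-45 FREE]
Op 3: b = malloc(7) -> b = 0; heap: [0-6 ALLOC][7-45 FREE]
Op 4: c = malloc(8) -> c = 7; heap: [0-6 ALLOC][7-14 ALLOC][15-45 FREE]
Op 5: c = realloc(c, 19) -> c = 7; heap: [0-6 ALLOC][7-25 ALLOC][26-45 FREE]
free(c): c = 7 -> block [7-25 ALLOC]; mark free, coalesce with adjacent free neighbors -> [0-6 ALLOC][7-45 FREE]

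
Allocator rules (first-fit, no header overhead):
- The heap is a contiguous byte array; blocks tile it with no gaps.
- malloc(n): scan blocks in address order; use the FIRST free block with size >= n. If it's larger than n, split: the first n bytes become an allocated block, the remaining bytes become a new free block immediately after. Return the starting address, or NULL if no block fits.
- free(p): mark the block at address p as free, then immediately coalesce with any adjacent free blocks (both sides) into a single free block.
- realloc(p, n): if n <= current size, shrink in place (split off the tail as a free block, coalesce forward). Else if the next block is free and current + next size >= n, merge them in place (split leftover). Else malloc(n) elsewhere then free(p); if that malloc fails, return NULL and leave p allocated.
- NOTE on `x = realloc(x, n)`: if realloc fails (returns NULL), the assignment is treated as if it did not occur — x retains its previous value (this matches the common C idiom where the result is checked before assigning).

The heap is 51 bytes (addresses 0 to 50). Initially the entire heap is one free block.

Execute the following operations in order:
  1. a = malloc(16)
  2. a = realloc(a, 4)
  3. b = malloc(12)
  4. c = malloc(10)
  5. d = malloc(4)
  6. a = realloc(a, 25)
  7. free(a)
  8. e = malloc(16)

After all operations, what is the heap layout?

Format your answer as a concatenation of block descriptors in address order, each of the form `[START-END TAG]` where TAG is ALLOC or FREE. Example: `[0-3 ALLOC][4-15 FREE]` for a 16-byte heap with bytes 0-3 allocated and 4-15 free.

Answer: [0-3 FREE][4-15 ALLOC][16-25 ALLOC][26-29 ALLOC][30-45 ALLOC][46-50 FREE]

Derivation:
Op 1: a = malloc(16) -> a = 0; heap: [0-15 ALLOC][16-50 FREE]
Op 2: a = realloc(a, 4) -> a = 0; heap: [0-3 ALLOC][4-50 FREE]
Op 3: b = malloc(12) -> b = 4; heap: [0-3 ALLOC][4-15 ALLOC][16-50 FREE]
Op 4: c = malloc(10) -> c = 16; heap: [0-3 ALLOC][4-15 ALLOC][16-25 ALLOC][26-50 FREE]
Op 5: d = malloc(4) -> d = 26; heap: [0-3 ALLOC][4-15 ALLOC][16-25 ALLOC][26-29 ALLOC][30-50 FREE]
Op 6: a = realloc(a, 25) -> NULL (a unchanged); heap: [0-3 ALLOC][4-15 ALLOC][16-25 ALLOC][26-29 ALLOC][30-50 FREE]
Op 7: free(a) -> (freed a); heap: [0-3 FREE][4-15 ALLOC][16-25 ALLOC][26-29 ALLOC][30-50 FREE]
Op 8: e = malloc(16) -> e = 30; heap: [0-3 FREE][4-15 ALLOC][16-25 ALLOC][26-29 ALLOC][30-45 ALLOC][46-50 FREE]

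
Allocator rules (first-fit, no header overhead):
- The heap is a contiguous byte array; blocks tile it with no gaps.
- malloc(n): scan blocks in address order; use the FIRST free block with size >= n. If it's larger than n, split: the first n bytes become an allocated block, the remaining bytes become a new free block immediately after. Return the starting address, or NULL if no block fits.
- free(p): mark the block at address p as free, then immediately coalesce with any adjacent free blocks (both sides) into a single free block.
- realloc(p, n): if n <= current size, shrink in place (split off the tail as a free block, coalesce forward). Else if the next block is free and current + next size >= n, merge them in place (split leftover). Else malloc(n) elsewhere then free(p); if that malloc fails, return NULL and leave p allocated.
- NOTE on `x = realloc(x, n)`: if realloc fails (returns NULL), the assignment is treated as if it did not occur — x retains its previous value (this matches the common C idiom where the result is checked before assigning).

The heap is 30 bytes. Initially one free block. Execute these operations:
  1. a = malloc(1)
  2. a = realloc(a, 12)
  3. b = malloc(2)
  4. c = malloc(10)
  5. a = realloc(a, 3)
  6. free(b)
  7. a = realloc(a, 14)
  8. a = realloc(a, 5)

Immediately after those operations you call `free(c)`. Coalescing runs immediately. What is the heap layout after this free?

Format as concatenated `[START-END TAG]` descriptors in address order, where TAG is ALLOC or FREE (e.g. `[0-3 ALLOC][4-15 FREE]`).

Op 1: a = malloc(1) -> a = 0; heap: [0-0 ALLOC][1-29 FREE]
Op 2: a = realloc(a, 12) -> a = 0; heap: [0-11 ALLOC][12-29 FREE]
Op 3: b = malloc(2) -> b = 12; heap: [0-11 ALLOC][12-13 ALLOC][14-29 FREE]
Op 4: c = malloc(10) -> c = 14; heap: [0-11 ALLOC][12-13 ALLOC][14-23 ALLOC][24-29 FREE]
Op 5: a = realloc(a, 3) -> a = 0; heap: [0-2 ALLOC][3-11 FREE][12-13 ALLOC][14-23 ALLOC][24-29 FREE]
Op 6: free(b) -> (freed b); heap: [0-2 ALLOC][3-13 FREE][14-23 ALLOC][24-29 FREE]
Op 7: a = realloc(a, 14) -> a = 0; heap: [0-13 ALLOC][14-23 ALLOC][24-29 FREE]
Op 8: a = realloc(a, 5) -> a = 0; heap: [0-4 ALLOC][5-13 FREE][14-23 ALLOC][24-29 FREE]
free(c): c = 14 -> block [14-23 ALLOC]; mark free, coalesce with adjacent free neighbors -> [0-4 ALLOC][5-29 FREE]

Answer: [0-4 ALLOC][5-29 FREE]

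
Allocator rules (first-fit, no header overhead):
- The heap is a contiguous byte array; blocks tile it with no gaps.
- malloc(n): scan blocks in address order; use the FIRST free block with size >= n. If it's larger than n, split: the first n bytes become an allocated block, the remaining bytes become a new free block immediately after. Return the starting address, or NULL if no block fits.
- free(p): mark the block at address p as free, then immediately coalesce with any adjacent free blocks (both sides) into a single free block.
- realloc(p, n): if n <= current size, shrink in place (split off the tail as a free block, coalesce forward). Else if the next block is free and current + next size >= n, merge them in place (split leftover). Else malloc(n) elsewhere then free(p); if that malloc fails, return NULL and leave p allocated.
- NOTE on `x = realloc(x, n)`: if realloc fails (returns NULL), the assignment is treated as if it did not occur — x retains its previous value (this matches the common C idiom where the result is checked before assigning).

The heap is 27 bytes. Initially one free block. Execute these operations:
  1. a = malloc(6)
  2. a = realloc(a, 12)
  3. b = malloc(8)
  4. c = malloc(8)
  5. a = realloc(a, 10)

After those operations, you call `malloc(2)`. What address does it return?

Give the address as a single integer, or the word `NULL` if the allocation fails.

Op 1: a = malloc(6) -> a = 0; heap: [0-5 ALLOC][6-26 FREE]
Op 2: a = realloc(a, 12) -> a = 0; heap: [0-11 ALLOC][12-26 FREE]
Op 3: b = malloc(8) -> b = 12; heap: [0-11 ALLOC][12-19 ALLOC][20-26 FREE]
Op 4: c = malloc(8) -> c = NULL; heap: [0-11 ALLOC][12-19 ALLOC][20-26 FREE]
Op 5: a = realloc(a, 10) -> a = 0; heap: [0-9 ALLOC][10-11 FREE][12-19 ALLOC][20-26 FREE]
malloc(2): first-fit scan over [0-9 ALLOC][10-11 FREE][12-19 ALLOC][20-26 FREE] -> 10

Answer: 10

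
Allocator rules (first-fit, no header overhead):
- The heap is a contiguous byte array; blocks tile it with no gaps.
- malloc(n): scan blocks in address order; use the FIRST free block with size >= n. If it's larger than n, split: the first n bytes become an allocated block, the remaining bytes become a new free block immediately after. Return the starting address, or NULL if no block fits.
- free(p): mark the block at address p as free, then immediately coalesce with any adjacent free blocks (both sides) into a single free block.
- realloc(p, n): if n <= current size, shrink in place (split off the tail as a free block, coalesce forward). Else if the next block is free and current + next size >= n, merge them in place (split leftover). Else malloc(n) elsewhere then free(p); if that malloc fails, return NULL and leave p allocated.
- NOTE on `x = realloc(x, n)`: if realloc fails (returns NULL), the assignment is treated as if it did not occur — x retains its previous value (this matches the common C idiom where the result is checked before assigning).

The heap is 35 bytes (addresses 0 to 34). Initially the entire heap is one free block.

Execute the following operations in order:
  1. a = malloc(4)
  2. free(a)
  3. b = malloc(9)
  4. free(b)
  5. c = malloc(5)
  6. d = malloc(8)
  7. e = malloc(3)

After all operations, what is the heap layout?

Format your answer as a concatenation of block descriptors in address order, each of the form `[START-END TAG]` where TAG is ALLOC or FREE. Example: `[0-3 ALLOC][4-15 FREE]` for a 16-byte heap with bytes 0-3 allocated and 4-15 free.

Op 1: a = malloc(4) -> a = 0; heap: [0-3 ALLOC][4-34 FREE]
Op 2: free(a) -> (freed a); heap: [0-34 FREE]
Op 3: b = malloc(9) -> b = 0; heap: [0-8 ALLOC][9-34 FREE]
Op 4: free(b) -> (freed b); heap: [0-34 FREE]
Op 5: c = malloc(5) -> c = 0; heap: [0-4 ALLOC][5-34 FREE]
Op 6: d = malloc(8) -> d = 5; heap: [0-4 ALLOC][5-12 ALLOC][13-34 FREE]
Op 7: e = malloc(3) -> e = 13; heap: [0-4 ALLOC][5-12 ALLOC][13-15 ALLOC][16-34 FREE]

Answer: [0-4 ALLOC][5-12 ALLOC][13-15 ALLOC][16-34 FREE]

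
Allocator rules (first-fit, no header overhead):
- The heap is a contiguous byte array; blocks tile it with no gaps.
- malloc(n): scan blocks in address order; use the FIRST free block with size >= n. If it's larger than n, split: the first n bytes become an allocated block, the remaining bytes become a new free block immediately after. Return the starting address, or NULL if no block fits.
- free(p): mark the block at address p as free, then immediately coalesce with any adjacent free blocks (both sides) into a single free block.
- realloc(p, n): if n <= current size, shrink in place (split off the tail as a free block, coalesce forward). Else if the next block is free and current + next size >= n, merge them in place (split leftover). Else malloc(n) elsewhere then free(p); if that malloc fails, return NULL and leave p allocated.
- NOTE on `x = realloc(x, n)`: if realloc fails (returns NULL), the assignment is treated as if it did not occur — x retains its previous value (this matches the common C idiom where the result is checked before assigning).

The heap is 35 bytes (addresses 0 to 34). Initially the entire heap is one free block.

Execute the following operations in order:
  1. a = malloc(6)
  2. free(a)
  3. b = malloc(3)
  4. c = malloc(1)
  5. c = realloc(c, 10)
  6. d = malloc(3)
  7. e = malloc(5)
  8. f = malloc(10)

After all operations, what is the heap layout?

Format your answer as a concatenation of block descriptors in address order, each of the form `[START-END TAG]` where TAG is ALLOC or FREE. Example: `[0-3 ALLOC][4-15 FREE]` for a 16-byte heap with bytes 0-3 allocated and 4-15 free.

Op 1: a = malloc(6) -> a = 0; heap: [0-5 ALLOC][6-34 FREE]
Op 2: free(a) -> (freed a); heap: [0-34 FREE]
Op 3: b = malloc(3) -> b = 0; heap: [0-2 ALLOC][3-34 FREE]
Op 4: c = malloc(1) -> c = 3; heap: [0-2 ALLOC][3-3 ALLOC][4-34 FREE]
Op 5: c = realloc(c, 10) -> c = 3; heap: [0-2 ALLOC][3-12 ALLOC][13-34 FREE]
Op 6: d = malloc(3) -> d = 13; heap: [0-2 ALLOC][3-12 ALLOC][13-15 ALLOC][16-34 FREE]
Op 7: e = malloc(5) -> e = 16; heap: [0-2 ALLOC][3-12 ALLOC][13-15 ALLOC][16-20 ALLOC][21-34 FREE]
Op 8: f = malloc(10) -> f = 21; heap: [0-2 ALLOC][3-12 ALLOC][13-15 ALLOC][16-20 ALLOC][21-30 ALLOC][31-34 FREE]

Answer: [0-2 ALLOC][3-12 ALLOC][13-15 ALLOC][16-20 ALLOC][21-30 ALLOC][31-34 FREE]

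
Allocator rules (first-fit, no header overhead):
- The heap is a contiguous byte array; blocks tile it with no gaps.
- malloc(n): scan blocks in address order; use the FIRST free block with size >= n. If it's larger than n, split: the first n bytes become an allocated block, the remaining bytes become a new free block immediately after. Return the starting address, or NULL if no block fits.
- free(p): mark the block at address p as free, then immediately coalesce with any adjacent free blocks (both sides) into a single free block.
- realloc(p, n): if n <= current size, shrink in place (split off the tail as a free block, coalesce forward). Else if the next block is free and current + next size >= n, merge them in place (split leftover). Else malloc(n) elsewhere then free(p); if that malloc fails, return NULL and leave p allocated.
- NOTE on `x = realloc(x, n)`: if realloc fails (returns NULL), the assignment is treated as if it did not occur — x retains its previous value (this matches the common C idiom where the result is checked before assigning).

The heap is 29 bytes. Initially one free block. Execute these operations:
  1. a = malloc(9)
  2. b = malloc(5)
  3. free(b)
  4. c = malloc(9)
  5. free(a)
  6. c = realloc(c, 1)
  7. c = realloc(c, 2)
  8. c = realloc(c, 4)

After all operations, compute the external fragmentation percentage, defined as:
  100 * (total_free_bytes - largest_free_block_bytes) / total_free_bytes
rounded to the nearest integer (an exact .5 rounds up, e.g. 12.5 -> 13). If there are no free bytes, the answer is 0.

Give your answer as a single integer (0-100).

Op 1: a = malloc(9) -> a = 0; heap: [0-8 ALLOC][9-28 FREE]
Op 2: b = malloc(5) -> b = 9; heap: [0-8 ALLOC][9-13 ALLOC][14-28 FREE]
Op 3: free(b) -> (freed b); heap: [0-8 ALLOC][9-28 FREE]
Op 4: c = malloc(9) -> c = 9; heap: [0-8 ALLOC][9-17 ALLOC][18-28 FREE]
Op 5: free(a) -> (freed a); heap: [0-8 FREE][9-17 ALLOC][18-28 FREE]
Op 6: c = realloc(c, 1) -> c = 9; heap: [0-8 FREE][9-9 ALLOC][10-28 FREE]
Op 7: c = realloc(c, 2) -> c = 9; heap: [0-8 FREE][9-10 ALLOC][11-28 FREE]
Op 8: c = realloc(c, 4) -> c = 9; heap: [0-8 FREE][9-12 ALLOC][13-28 FREE]
Free blocks: [9 16] total_free=25 largest=16 -> 100*(25-16)/25 = 900/25 = 36

Answer: 36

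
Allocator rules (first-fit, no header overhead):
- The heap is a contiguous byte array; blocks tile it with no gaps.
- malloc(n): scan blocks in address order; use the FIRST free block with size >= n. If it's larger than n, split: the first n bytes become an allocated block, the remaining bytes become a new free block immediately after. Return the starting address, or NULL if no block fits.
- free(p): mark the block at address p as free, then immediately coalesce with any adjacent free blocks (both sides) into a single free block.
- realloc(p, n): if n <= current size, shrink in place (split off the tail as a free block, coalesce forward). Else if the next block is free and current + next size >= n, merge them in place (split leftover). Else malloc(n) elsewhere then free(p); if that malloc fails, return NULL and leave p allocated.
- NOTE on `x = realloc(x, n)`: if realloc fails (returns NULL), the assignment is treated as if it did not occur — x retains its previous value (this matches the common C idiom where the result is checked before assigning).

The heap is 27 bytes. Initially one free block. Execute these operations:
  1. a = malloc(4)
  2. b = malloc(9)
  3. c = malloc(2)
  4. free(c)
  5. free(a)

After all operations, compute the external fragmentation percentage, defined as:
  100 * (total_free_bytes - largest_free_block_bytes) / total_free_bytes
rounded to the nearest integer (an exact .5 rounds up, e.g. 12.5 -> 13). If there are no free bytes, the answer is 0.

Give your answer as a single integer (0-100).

Answer: 22

Derivation:
Op 1: a = malloc(4) -> a = 0; heap: [0-3 ALLOC][4-26 FREE]
Op 2: b = malloc(9) -> b = 4; heap: [0-3 ALLOC][4-12 ALLOC][13-26 FREE]
Op 3: c = malloc(2) -> c = 13; heap: [0-3 ALLOC][4-12 ALLOC][13-14 ALLOC][15-26 FREE]
Op 4: free(c) -> (freed c); heap: [0-3 ALLOC][4-12 ALLOC][13-26 FREE]
Op 5: free(a) -> (freed a); heap: [0-3 FREE][4-12 ALLOC][13-26 FREE]
Free blocks: [4 14] total_free=18 largest=14 -> 100*(18-14)/18 = 400/18 ≈ 22.222 -> rounds to 22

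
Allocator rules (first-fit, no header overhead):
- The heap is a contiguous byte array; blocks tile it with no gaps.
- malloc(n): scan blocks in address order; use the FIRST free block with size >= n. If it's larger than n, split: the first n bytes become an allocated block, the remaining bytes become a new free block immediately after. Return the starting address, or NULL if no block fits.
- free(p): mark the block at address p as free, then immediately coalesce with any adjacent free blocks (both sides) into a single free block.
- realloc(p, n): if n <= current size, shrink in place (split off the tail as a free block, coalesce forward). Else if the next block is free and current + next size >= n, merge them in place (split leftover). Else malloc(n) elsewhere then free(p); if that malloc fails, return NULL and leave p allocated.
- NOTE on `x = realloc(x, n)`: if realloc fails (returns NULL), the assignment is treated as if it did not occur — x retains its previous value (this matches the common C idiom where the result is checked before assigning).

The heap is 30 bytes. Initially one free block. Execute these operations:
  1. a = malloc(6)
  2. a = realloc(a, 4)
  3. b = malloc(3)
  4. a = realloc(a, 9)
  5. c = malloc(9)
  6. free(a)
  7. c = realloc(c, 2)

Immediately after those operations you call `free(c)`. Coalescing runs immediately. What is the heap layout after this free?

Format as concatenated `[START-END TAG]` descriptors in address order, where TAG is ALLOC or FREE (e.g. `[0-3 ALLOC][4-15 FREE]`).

Op 1: a = malloc(6) -> a = 0; heap: [0-5 ALLOC][6-29 FREE]
Op 2: a = realloc(a, 4) -> a = 0; heap: [0-3 ALLOC][4-29 FREE]
Op 3: b = malloc(3) -> b = 4; heap: [0-3 ALLOC][4-6 ALLOC][7-29 FREE]
Op 4: a = realloc(a, 9) -> a = 7; heap: [0-3 FREE][4-6 ALLOC][7-15 ALLOC][16-29 FREE]
Op 5: c = malloc(9) -> c = 16; heap: [0-3 FREE][4-6 ALLOC][7-15 ALLOC][16-24 ALLOC][25-29 FREE]
Op 6: free(a) -> (freed a); heap: [0-3 FREE][4-6 ALLOC][7-15 FREE][16-24 ALLOC][25-29 FREE]
Op 7: c = realloc(c, 2) -> c = 16; heap: [0-3 FREE][4-6 ALLOC][7-15 FREE][16-17 ALLOC][18-29 FREE]
free(c): c = 16 -> block [16-17 ALLOC]; mark free, coalesce with adjacent free neighbors -> [0-3 FREE][4-6 ALLOC][7-29 FREE]

Answer: [0-3 FREE][4-6 ALLOC][7-29 FREE]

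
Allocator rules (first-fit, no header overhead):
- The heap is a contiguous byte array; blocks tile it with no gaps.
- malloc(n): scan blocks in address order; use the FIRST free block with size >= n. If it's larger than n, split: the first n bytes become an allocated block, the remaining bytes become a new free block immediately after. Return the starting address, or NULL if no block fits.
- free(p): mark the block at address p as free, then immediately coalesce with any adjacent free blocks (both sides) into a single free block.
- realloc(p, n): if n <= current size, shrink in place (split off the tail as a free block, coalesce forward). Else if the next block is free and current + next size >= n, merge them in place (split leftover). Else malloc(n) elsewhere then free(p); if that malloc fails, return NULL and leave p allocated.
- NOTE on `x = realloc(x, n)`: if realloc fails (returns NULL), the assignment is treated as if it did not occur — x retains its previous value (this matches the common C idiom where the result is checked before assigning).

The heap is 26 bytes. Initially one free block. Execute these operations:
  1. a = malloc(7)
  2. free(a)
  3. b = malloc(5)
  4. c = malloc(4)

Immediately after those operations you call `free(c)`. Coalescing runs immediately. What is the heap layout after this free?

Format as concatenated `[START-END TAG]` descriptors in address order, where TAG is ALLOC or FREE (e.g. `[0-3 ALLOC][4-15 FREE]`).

Op 1: a = malloc(7) -> a = 0; heap: [0-6 ALLOC][7-25 FREE]
Op 2: free(a) -> (freed a); heap: [0-25 FREE]
Op 3: b = malloc(5) -> b = 0; heap: [0-4 ALLOC][5-25 FREE]
Op 4: c = malloc(4) -> c = 5; heap: [0-4 ALLOC][5-8 ALLOC][9-25 FREE]
free(c): c = 5 -> block [5-8 ALLOC]; mark free, coalesce with adjacent free neighbors -> [0-4 ALLOC][5-25 FREE]

Answer: [0-4 ALLOC][5-25 FREE]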